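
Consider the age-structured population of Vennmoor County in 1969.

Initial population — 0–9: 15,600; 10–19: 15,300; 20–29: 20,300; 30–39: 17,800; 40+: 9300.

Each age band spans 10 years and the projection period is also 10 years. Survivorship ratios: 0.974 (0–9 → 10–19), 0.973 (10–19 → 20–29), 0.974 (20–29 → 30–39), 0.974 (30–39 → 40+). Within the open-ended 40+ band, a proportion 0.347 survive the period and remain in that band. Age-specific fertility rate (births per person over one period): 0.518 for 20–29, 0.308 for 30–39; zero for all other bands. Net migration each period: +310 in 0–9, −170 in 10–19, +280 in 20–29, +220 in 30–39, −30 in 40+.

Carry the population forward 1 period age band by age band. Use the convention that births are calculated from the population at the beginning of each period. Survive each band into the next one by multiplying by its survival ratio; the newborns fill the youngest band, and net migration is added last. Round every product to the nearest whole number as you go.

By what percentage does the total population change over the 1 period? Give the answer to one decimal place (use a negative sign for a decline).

After projecting period 1:
Births: 20300 × 0.518 = 10515 ; 17800 × 0.308 = 5482 ⇒ total 15997
10–19: 15600 × 0.974 = 15194
20–29: 15300 × 0.973 = 14887
30–39: 20300 × 0.974 = 19772
40+: 17800 × 0.974 + 9300 × 0.347 = 17337 + 3227 = 20564
Net migration: 0–9 + 310 → 16307; 10–19 − 170 → 15024; 20–29 + 280 → 15167; 30–39 + 220 → 19992; 40+ − 30 → 20534
→ [16307, 15024, 15167, 19992, 20534]
Total: 78300 → 87024; change = 8724; percentage change = 11.1%

11.1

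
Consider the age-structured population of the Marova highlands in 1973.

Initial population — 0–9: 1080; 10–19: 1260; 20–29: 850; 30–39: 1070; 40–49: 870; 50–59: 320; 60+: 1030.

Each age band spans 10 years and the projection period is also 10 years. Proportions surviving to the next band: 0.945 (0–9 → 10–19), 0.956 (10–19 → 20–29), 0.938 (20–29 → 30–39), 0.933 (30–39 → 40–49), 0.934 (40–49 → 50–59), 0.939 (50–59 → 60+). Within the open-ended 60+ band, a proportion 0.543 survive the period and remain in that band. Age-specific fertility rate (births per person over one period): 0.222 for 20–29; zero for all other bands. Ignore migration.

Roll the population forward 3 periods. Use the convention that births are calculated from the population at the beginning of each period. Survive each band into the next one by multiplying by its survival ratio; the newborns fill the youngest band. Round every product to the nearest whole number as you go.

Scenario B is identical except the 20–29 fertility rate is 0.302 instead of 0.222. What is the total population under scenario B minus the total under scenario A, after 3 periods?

230

Period 1:
Births: 850 × 0.222 = 189
10–19: 1080 × 0.945 = 1021
20–29: 1260 × 0.956 = 1205
30–39: 850 × 0.938 = 797
40–49: 1070 × 0.933 = 998
50–59: 870 × 0.934 = 813
60+: 320 × 0.939 + 1030 × 0.543 = 300 + 559 = 859
Giving 189 / 1021 / 1205 / 797 / 998 / 813 / 859.
Period 2:
Births: 1205 × 0.222 = 268
10–19: 189 × 0.945 = 179
20–29: 1021 × 0.956 = 976
30–39: 1205 × 0.938 = 1130
40–49: 797 × 0.933 = 744
50–59: 998 × 0.934 = 932
60+: 813 × 0.939 + 859 × 0.543 = 763 + 466 = 1229
Giving 268 / 179 / 976 / 1130 / 744 / 932 / 1229.
Period 3:
Births: 976 × 0.222 = 217
10–19: 268 × 0.945 = 253
20–29: 179 × 0.956 = 171
30–39: 976 × 0.938 = 915
40–49: 1130 × 0.933 = 1054
50–59: 744 × 0.934 = 695
60+: 932 × 0.939 + 1229 × 0.543 = 875 + 667 = 1542
Giving 217 / 253 / 171 / 915 / 1054 / 695 / 1542.
Scenario A total after 3 periods: 4847
Scenario B projection —
Period 1:
Births: 850 × 0.302 = 257
10–19: 1080 × 0.945 = 1021
20–29: 1260 × 0.956 = 1205
30–39: 850 × 0.938 = 797
40–49: 1070 × 0.933 = 998
50–59: 870 × 0.934 = 813
60+: 320 × 0.939 + 1030 × 0.543 = 300 + 559 = 859
Giving 257 / 1021 / 1205 / 797 / 998 / 813 / 859.
Period 2:
Births: 1205 × 0.302 = 364
10–19: 257 × 0.945 = 243
20–29: 1021 × 0.956 = 976
30–39: 1205 × 0.938 = 1130
40–49: 797 × 0.933 = 744
50–59: 998 × 0.934 = 932
60+: 813 × 0.939 + 859 × 0.543 = 763 + 466 = 1229
Giving 364 / 243 / 976 / 1130 / 744 / 932 / 1229.
Period 3:
Births: 976 × 0.302 = 295
10–19: 364 × 0.945 = 344
20–29: 243 × 0.956 = 232
30–39: 976 × 0.938 = 915
40–49: 1130 × 0.933 = 1054
50–59: 744 × 0.934 = 695
60+: 932 × 0.939 + 1229 × 0.543 = 875 + 667 = 1542
Giving 295 / 344 / 232 / 915 / 1054 / 695 / 1542.
Scenario B total after 3 periods: 5077
Difference B − A = 5077 − 4847 = 230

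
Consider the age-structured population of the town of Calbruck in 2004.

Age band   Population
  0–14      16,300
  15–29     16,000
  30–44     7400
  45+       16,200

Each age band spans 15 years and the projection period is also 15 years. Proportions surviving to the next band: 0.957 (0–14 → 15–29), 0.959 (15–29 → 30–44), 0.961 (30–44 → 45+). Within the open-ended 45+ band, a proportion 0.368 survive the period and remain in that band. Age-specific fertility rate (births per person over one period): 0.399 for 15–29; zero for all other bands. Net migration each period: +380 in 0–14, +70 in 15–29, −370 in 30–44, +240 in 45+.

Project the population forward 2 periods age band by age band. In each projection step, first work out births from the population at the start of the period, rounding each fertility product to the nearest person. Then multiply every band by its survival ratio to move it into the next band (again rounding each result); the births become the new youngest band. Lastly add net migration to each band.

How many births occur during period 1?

Period 1:
Births: 16000 × 0.399 = 6384
15–29: 16300 × 0.957 = 15599
30–44: 16000 × 0.959 = 15344
45+: 7400 × 0.961 + 16200 × 0.368 = 7111 + 5962 = 13073
Net migration: 0–14 + 380 → 6764; 15–29 + 70 → 15669; 30–44 − 370 → 14974; 45+ + 240 → 13313
End of period: [6764, 15669, 14974, 13313]

6384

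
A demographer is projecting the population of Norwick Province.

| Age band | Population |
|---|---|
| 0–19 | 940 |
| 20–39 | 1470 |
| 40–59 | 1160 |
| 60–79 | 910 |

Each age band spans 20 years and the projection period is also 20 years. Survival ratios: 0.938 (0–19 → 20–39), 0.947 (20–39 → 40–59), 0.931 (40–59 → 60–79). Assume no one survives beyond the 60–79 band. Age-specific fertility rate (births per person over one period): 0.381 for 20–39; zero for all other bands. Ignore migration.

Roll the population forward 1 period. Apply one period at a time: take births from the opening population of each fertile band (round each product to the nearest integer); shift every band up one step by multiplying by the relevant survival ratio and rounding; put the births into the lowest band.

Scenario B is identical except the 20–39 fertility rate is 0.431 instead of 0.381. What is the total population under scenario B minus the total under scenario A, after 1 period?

Period 1.
Births: 1470 × 0.381 = 560
20–39: 940 × 0.938 = 882
40–59: 1470 × 0.947 = 1392
60–79: 1160 × 0.931 = 1080
End of period: [560, 882, 1392, 1080]
Scenario A total after 1 period: 3914
Scenario B projection —
Period 1.
Births: 1470 × 0.431 = 634
20–39: 940 × 0.938 = 882
40–59: 1470 × 0.947 = 1392
60–79: 1160 × 0.931 = 1080
End of period: [634, 882, 1392, 1080]
Scenario B total after 1 period: 3988
Difference B − A = 3988 − 3914 = 74

74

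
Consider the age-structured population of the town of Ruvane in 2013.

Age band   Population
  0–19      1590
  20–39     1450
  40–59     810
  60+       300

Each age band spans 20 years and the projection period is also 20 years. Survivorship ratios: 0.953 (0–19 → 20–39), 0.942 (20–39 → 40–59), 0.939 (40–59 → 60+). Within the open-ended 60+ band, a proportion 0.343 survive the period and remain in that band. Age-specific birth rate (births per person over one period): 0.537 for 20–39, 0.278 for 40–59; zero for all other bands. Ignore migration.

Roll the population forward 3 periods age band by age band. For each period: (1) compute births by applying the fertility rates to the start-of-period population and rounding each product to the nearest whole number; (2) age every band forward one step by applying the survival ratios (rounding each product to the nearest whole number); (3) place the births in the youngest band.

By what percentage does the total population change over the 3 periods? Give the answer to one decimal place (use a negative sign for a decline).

(Groups numbered youngest = 1 to oldest = 4.)
[period 1]
Births: 1450 × 0.537 = 779 ; 810 × 0.278 = 225 → total 1004
Group 2: 1590 × 0.953 = 1515
Group 3: 1450 × 0.942 = 1366
Group 4: 810 × 0.939 + 300 × 0.343 = 761 + 103 = 864
Giving 1004 / 1515 / 1366 / 864.
[period 2]
Births: 1515 × 0.537 = 814 ; 1366 × 0.278 = 380 → total 1194
Group 2: 1004 × 0.953 = 957
Group 3: 1515 × 0.942 = 1427
Group 4: 1366 × 0.939 + 864 × 0.343 = 1283 + 296 = 1579
Giving 1194 / 957 / 1427 / 1579.
[period 3]
Births: 957 × 0.537 = 514 ; 1427 × 0.278 = 397 → total 911
Group 2: 1194 × 0.953 = 1138
Group 3: 957 × 0.942 = 901
Group 4: 1427 × 0.939 + 1579 × 0.343 = 1340 + 542 = 1882
Giving 911 / 1138 / 901 / 1882.
Total: 4150 → 4832; change = 682; percentage change = 16.4%

16.4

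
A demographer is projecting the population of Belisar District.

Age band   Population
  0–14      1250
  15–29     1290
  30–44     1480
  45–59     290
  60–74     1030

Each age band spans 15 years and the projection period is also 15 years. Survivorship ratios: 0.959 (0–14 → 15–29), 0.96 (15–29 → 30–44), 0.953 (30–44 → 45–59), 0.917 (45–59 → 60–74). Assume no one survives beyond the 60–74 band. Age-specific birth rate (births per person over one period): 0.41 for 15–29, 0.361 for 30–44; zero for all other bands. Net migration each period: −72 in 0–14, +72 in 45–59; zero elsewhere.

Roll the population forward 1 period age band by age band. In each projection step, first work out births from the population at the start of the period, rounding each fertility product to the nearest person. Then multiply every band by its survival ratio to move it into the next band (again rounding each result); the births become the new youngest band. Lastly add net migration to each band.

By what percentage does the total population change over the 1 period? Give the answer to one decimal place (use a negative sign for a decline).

-3.1

Period 1.
Births: 1290 * 0.41 = 529, 1480 * 0.361 = 534 → 1063
15–29: 1250 * 0.959 = 1199
30–44: 1290 * 0.96 = 1238
45–59: 1480 * 0.953 = 1410
60–74: 290 * 0.917 = 266
Net migration: 0–14 − 72 → 991; 45–59 + 72 → 1482
Population now: 0–14=991, 15–29=1199, 30–44=1238, 45–59=1482, 60–74=266
Total: 5340 → 5176; change = -164; percentage change = -3.1%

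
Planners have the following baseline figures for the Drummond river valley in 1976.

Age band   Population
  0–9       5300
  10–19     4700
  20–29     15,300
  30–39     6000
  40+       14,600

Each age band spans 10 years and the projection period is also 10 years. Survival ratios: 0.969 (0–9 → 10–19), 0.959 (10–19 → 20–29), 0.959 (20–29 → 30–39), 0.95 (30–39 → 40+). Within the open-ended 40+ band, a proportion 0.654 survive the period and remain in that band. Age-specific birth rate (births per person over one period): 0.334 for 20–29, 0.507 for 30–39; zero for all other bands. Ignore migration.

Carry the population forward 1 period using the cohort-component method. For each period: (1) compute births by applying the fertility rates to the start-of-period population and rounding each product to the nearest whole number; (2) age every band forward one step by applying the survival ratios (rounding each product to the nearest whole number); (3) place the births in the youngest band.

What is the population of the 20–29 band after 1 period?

4507

Let band 1 be 0–9 through band 5 = 40+.
[period 1]
Births: 15300 × 0.334 = 5110  |  6000 × 0.507 = 3042 — total 8152
Band 2: 5300 × 0.969 = 5136
Band 3: 4700 × 0.959 = 4507
Band 4: 15300 × 0.959 = 14673
Band 5: 6000 × 0.95 + 14600 × 0.654 = 5700 + 9548 = 15248
Population now: 0–9=8152, 10–19=5136, 20–29=4507, 30–39=14673, 40+=15248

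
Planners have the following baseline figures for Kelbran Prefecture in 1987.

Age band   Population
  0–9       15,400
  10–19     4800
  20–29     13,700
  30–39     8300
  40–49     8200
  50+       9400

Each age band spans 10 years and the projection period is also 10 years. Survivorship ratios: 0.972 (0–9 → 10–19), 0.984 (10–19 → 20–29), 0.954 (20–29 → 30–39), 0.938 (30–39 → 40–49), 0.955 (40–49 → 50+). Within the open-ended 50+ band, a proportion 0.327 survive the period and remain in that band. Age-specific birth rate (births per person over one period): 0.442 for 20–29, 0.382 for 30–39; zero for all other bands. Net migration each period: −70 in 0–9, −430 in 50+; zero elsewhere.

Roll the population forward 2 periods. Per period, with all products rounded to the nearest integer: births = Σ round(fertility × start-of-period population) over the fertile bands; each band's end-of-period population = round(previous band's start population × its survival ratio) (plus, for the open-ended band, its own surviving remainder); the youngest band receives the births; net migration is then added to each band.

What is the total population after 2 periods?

57836

(Groups numbered youngest = 1 to oldest = 6.)
— Period 1 —
Births: 13700 * 0.442 = 6055  |  8300 * 0.382 = 3171 → 9226
Group 2: 15400 * 0.972 = 14969
Group 3: 4800 * 0.984 = 4723
Group 4: 13700 * 0.954 = 13070
Group 5: 8300 * 0.938 = 7785
Group 6: 8200 * 0.955 + 9400 * 0.327 = 7831 + 3074 = 10905
Net migration: Group 1 − 70 → 9156; Group 6 − 430 → 10475
Giving 9156 / 14969 / 4723 / 13070 / 7785 / 10475.
— Period 2 —
Births: 4723 * 0.442 = 2088  |  13070 * 0.382 = 4993 → 7081
Group 2: 9156 * 0.972 = 8900
Group 3: 14969 * 0.984 = 14729
Group 4: 4723 * 0.954 = 4506
Group 5: 13070 * 0.938 = 12260
Group 6: 7785 * 0.955 + 10475 * 0.327 = 7435 + 3425 = 10860
Net migration: Group 1 − 70 → 7011; Group 6 − 430 → 10430
Giving 7011 / 8900 / 14729 / 4506 / 12260 / 10430.
Total after period 2: 7011 + 8900 + 14729 + 4506 + 12260 + 10430 = 57836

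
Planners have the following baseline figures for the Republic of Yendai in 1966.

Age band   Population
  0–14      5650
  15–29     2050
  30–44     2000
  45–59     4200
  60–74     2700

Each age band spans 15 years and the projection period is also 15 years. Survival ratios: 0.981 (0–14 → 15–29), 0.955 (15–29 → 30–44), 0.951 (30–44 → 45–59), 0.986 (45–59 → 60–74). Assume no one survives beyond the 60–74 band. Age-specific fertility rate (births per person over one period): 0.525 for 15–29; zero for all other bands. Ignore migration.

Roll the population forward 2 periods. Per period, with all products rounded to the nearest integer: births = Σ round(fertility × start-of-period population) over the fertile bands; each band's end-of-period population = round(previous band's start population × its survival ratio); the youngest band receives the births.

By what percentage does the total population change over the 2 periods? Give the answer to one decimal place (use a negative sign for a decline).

-21.7

Period 1:
Births: 2050 × 0.525 = 1076
15–29: 5650 × 0.981 = 5543
30–44: 2050 × 0.955 = 1958
45–59: 2000 × 0.951 = 1902
60–74: 4200 × 0.986 = 4141
Giving 1076 / 5543 / 1958 / 1902 / 4141.
Period 2:
Births: 5543 × 0.525 = 2910
15–29: 1076 × 0.981 = 1056
30–44: 5543 × 0.955 = 5294
45–59: 1958 × 0.951 = 1862
60–74: 1902 × 0.986 = 1875
Giving 2910 / 1056 / 5294 / 1862 / 1875.
Total: 16600 → 12997; change = -3603; percentage change = -21.7%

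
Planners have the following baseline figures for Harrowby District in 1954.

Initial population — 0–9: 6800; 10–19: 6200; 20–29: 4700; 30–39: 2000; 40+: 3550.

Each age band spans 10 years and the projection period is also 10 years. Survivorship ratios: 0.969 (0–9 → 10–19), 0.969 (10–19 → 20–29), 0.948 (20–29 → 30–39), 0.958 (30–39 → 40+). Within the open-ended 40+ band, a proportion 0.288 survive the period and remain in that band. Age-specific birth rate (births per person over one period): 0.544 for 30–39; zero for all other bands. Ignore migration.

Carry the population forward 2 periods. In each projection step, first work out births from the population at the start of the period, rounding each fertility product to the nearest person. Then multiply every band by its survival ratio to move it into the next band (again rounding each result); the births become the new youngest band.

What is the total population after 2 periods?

Numbering the bands 1..5 from youngest to oldest:
After projecting period 1:
Births: 2000 × 0.544 = 1088
Band 2: 6800 × 0.969 = 6589
Band 3: 6200 × 0.969 = 6008
Band 4: 4700 × 0.948 = 4456
Band 5: 2000 × 0.958 + 3550 × 0.288 = 1916 + 1022 = 2938
→ [1088, 6589, 6008, 4456, 2938]
After projecting period 2:
Births: 4456 × 0.544 = 2424
Band 2: 1088 × 0.969 = 1054
Band 3: 6589 × 0.969 = 6385
Band 4: 6008 × 0.948 = 5696
Band 5: 4456 × 0.958 + 2938 × 0.288 = 4269 + 846 = 5115
→ [2424, 1054, 6385, 5696, 5115]
Total after period 2: 2424 + 1054 + 6385 + 5696 + 5115 = 20674

20674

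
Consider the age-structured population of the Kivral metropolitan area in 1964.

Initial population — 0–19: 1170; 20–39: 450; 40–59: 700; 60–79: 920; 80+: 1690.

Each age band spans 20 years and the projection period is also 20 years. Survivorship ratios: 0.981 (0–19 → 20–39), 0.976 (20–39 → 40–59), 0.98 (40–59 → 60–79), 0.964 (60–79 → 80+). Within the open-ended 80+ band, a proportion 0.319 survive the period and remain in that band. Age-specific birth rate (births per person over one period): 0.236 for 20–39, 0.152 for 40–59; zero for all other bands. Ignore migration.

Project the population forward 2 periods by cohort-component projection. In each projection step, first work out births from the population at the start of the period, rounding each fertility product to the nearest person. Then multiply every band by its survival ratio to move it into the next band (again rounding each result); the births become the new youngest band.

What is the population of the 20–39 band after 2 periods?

Period 1.
Births: 450 * 0.236 = 106  |  700 * 0.152 = 106 → total 212
20–39: 1170 * 0.981 = 1148
40–59: 450 * 0.976 = 439
60–79: 700 * 0.98 = 686
80+: 920 * 0.964 + 1690 * 0.319 = 887 + 539 = 1426
Population now: 0–19=212, 20–39=1148, 40–59=439, 60–79=686, 80+=1426
Period 2.
Births: 1148 * 0.236 = 271  |  439 * 0.152 = 67 → total 338
20–39: 212 * 0.981 = 208
40–59: 1148 * 0.976 = 1120
60–79: 439 * 0.98 = 430
80+: 686 * 0.964 + 1426 * 0.319 = 661 + 455 = 1116
Population now: 0–19=338, 20–39=208, 40–59=1120, 60–79=430, 80+=1116

208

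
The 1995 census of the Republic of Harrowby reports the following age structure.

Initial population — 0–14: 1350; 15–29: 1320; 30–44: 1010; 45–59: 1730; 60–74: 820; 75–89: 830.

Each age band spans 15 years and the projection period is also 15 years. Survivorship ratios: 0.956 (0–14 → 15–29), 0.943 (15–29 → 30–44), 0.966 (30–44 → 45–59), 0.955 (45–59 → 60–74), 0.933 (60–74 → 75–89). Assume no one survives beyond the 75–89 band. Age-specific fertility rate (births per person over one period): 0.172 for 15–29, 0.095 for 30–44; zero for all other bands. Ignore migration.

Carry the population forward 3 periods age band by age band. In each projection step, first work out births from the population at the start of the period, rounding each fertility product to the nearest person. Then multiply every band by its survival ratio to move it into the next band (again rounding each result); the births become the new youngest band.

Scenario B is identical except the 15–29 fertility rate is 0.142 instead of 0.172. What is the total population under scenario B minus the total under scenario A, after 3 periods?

(Bands numbered youngest = 1 to oldest = 6.)
[period 1]
Births: 1320 × 0.172 = 227  |  1010 × 0.095 = 96 ⇒ total 323
Band 2: 1350 × 0.956 = 1291
Band 3: 1320 × 0.943 = 1245
Band 4: 1010 × 0.966 = 976
Band 5: 1730 × 0.955 = 1652
Band 6: 820 × 0.933 = 765
→ [323, 1291, 1245, 976, 1652, 765]
[period 2]
Births: 1291 × 0.172 = 222  |  1245 × 0.095 = 118 ⇒ total 340
Band 2: 323 × 0.956 = 309
Band 3: 1291 × 0.943 = 1217
Band 4: 1245 × 0.966 = 1203
Band 5: 976 × 0.955 = 932
Band 6: 1652 × 0.933 = 1541
→ [340, 309, 1217, 1203, 932, 1541]
[period 3]
Births: 309 × 0.172 = 53  |  1217 × 0.095 = 116 ⇒ total 169
Band 2: 340 × 0.956 = 325
Band 3: 309 × 0.943 = 291
Band 4: 1217 × 0.966 = 1176
Band 5: 1203 × 0.955 = 1149
Band 6: 932 × 0.933 = 870
→ [169, 325, 291, 1176, 1149, 870]
Scenario A total after 3 periods: 3980
Scenario B projection —
[period 1]
Births: 1320 × 0.142 = 187  |  1010 × 0.095 = 96 ⇒ total 283
Band 2: 1350 × 0.956 = 1291
Band 3: 1320 × 0.943 = 1245
Band 4: 1010 × 0.966 = 976
Band 5: 1730 × 0.955 = 1652
Band 6: 820 × 0.933 = 765
→ [283, 1291, 1245, 976, 1652, 765]
[period 2]
Births: 1291 × 0.142 = 183  |  1245 × 0.095 = 118 ⇒ total 301
Band 2: 283 × 0.956 = 271
Band 3: 1291 × 0.943 = 1217
Band 4: 1245 × 0.966 = 1203
Band 5: 976 × 0.955 = 932
Band 6: 1652 × 0.933 = 1541
→ [301, 271, 1217, 1203, 932, 1541]
[period 3]
Births: 271 × 0.142 = 38  |  1217 × 0.095 = 116 ⇒ total 154
Band 2: 301 × 0.956 = 288
Band 3: 271 × 0.943 = 256
Band 4: 1217 × 0.966 = 1176
Band 5: 1203 × 0.955 = 1149
Band 6: 932 × 0.933 = 870
→ [154, 288, 256, 1176, 1149, 870]
Scenario B total after 3 periods: 3893
Difference B − A = 3893 − 3980 = -87

-87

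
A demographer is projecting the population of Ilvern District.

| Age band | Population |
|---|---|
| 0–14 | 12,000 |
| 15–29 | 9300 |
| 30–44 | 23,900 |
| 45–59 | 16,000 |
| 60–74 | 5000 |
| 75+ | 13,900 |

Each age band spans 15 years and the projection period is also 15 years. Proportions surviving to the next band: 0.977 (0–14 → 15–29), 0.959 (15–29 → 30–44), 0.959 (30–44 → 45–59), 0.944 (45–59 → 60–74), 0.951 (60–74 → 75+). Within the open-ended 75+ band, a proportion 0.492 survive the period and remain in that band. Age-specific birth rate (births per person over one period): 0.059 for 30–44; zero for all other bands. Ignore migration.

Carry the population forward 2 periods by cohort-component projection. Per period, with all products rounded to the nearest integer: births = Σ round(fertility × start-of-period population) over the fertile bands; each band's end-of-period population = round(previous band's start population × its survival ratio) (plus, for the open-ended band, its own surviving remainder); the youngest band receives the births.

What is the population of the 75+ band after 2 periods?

Let group 1 be 0–14 through group 6 = 75+.
Period 1.
Births: 23900 × 0.059 = 1410
Group 2: 12000 × 0.977 = 11724
Group 3: 9300 × 0.959 = 8919
Group 4: 23900 × 0.959 = 22920
Group 5: 16000 × 0.944 = 15104
Group 6: 5000 × 0.951 + 13900 × 0.492 = 4755 + 6839 = 11594
Giving 1410 / 11724 / 8919 / 22920 / 15104 / 11594.
Period 2.
Births: 8919 × 0.059 = 526
Group 2: 1410 × 0.977 = 1378
Group 3: 11724 × 0.959 = 11243
Group 4: 8919 × 0.959 = 8553
Group 5: 22920 × 0.944 = 21636
Group 6: 15104 × 0.951 + 11594 × 0.492 = 14364 + 5704 = 20068
Giving 526 / 1378 / 11243 / 8553 / 21636 / 20068.

20068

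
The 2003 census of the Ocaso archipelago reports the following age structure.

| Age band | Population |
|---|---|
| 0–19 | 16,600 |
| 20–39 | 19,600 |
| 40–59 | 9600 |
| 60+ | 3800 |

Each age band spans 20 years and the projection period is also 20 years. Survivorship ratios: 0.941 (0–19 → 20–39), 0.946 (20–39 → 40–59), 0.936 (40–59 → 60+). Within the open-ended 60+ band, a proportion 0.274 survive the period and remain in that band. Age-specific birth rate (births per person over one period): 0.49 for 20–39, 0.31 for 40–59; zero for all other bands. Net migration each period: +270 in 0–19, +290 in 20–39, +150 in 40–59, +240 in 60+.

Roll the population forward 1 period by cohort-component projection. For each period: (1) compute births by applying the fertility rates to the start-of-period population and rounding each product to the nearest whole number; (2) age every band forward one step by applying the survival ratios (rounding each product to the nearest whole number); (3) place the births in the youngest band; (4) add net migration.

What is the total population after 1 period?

— Period 1 —
Births: 19600 × 0.49 = 9604 ; 9600 × 0.31 = 2976 → 12580
20–39: 16600 × 0.941 = 15621
40–59: 19600 × 0.946 = 18542
60+: 9600 × 0.936 + 3800 × 0.274 = 8986 + 1041 = 10027
Net migration: 0–19 + 270 → 12850; 20–39 + 290 → 15911; 40–59 + 150 → 18692; 60+ + 240 → 10267
Giving 12850 / 15911 / 18692 / 10267.
Total after period 1: 12850 + 15911 + 18692 + 10267 = 57720

57720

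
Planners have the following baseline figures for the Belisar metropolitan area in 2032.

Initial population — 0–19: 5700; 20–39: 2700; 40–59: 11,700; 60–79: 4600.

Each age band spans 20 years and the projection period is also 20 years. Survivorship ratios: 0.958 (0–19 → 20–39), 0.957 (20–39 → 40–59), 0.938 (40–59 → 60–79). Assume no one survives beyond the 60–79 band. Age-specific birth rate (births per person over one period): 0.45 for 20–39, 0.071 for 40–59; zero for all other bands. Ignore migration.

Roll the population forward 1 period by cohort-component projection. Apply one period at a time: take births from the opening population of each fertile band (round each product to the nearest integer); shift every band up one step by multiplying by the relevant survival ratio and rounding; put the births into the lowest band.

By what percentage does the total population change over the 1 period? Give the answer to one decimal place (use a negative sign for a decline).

Call the groups 1 to 4, youngest first.
After projecting period 1:
Births: 2700 × 0.45 = 1215  |  11700 × 0.071 = 831 ⇒ total 2046
Group 2: 5700 × 0.958 = 5461
Group 3: 2700 × 0.957 = 2584
Group 4: 11700 × 0.938 = 10975
→ [2046, 5461, 2584, 10975]
Total: 24700 → 21066; change = -3634; percentage change = -14.7%

-14.7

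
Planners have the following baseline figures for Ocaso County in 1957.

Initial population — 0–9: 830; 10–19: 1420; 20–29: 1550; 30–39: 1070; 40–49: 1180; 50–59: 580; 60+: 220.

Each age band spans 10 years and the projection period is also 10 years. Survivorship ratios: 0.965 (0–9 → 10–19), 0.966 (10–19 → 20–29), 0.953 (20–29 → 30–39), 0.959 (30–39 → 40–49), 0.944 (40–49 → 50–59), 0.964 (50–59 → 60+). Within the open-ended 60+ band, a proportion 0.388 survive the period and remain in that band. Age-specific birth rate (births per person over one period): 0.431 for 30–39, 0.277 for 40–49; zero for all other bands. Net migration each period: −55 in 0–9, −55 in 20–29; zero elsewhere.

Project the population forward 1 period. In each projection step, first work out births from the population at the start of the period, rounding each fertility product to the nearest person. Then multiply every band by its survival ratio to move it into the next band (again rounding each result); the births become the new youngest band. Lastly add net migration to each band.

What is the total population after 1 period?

Period 1:
Births: 1070 × 0.431 = 461  |  1180 × 0.277 = 327 ⇒ total 788
10–19: 830 × 0.965 = 801
20–29: 1420 × 0.966 = 1372
30–39: 1550 × 0.953 = 1477
40–49: 1070 × 0.959 = 1026
50–59: 1180 × 0.944 = 1114
60+: 580 × 0.964 + 220 × 0.388 = 559 + 85 = 644
Net migration: 0–9 − 55 → 733; 20–29 − 55 → 1317
End of period: [733, 801, 1317, 1477, 1026, 1114, 644]
Total after period 1: 733 + 801 + 1317 + 1477 + 1026 + 1114 + 644 = 7112

7112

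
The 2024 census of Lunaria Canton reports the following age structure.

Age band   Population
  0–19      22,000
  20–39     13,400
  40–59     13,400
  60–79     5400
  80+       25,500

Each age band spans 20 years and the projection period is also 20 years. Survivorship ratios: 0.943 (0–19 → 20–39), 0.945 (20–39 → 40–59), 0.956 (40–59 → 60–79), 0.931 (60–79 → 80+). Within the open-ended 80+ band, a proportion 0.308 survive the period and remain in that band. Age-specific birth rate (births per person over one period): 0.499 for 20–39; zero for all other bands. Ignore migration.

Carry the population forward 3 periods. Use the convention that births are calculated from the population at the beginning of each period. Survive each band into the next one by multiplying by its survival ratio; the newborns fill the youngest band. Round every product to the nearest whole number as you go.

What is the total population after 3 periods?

(Groups numbered youngest = 1 to oldest = 5.)
Period 1:
Births: 13400 × 0.499 = 6687
Group 2: 22000 × 0.943 = 20746
Group 3: 13400 × 0.945 = 12663
Group 4: 13400 × 0.956 = 12810
Group 5: 5400 × 0.931 + 25500 × 0.308 = 5027 + 7854 = 12881
End of period: [6687, 20746, 12663, 12810, 12881]
Period 2:
Births: 20746 × 0.499 = 10352
Group 2: 6687 × 0.943 = 6306
Group 3: 20746 × 0.945 = 19605
Group 4: 12663 × 0.956 = 12106
Group 5: 12810 × 0.931 + 12881 × 0.308 = 11926 + 3967 = 15893
End of period: [10352, 6306, 19605, 12106, 15893]
Period 3:
Births: 6306 × 0.499 = 3147
Group 2: 10352 × 0.943 = 9762
Group 3: 6306 × 0.945 = 5959
Group 4: 19605 × 0.956 = 18742
Group 5: 12106 × 0.931 + 15893 × 0.308 = 11271 + 4895 = 16166
End of period: [3147, 9762, 5959, 18742, 16166]
Total after period 3: 3147 + 9762 + 5959 + 18742 + 16166 = 53776

53776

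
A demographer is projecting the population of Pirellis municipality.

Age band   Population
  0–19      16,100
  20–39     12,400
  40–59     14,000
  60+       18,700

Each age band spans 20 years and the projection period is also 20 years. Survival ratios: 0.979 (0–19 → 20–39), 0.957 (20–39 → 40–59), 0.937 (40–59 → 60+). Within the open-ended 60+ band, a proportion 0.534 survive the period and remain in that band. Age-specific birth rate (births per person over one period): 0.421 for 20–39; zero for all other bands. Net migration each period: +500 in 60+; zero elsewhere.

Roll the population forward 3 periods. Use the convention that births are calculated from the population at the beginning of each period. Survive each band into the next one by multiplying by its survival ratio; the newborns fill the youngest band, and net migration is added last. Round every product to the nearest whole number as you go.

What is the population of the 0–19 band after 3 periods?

[period 1]
Births: 12400 × 0.421 = 5220
20–39: 16100 × 0.979 = 15762
40–59: 12400 × 0.957 = 11867
60+: 14000 × 0.937 + 18700 × 0.534 = 13118 + 9986 = 23104
Net migration: 60+ + 500 → 23604
→ [5220, 15762, 11867, 23604]
[period 2]
Births: 15762 × 0.421 = 6636
20–39: 5220 × 0.979 = 5110
40–59: 15762 × 0.957 = 15084
60+: 11867 × 0.937 + 23604 × 0.534 = 11119 + 12605 = 23724
Net migration: 60+ + 500 → 24224
→ [6636, 5110, 15084, 24224]
[period 3]
Births: 5110 × 0.421 = 2151
20–39: 6636 × 0.979 = 6497
40–59: 5110 × 0.957 = 4890
60+: 15084 × 0.937 + 24224 × 0.534 = 14134 + 12936 = 27070
Net migration: 60+ + 500 → 27570
→ [2151, 6497, 4890, 27570]

2151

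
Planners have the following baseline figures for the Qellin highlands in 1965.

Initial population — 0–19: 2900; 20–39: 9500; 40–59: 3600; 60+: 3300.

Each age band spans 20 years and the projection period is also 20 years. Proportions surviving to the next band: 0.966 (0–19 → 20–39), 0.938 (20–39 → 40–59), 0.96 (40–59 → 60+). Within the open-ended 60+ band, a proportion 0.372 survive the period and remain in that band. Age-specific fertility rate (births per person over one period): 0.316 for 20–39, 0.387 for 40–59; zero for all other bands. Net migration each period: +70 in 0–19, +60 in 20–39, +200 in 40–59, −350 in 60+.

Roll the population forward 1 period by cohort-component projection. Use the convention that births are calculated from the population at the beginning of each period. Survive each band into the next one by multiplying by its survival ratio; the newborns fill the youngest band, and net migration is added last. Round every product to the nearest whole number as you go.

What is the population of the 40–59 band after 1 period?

(Bands numbered youngest = 1 to oldest = 4.)
Period 1.
Births: 9500 * 0.316 = 3002 ; 3600 * 0.387 = 1393 ⇒ total 4395
Band 2: 2900 * 0.966 = 2801
Band 3: 9500 * 0.938 = 8911
Band 4: 3600 * 0.96 + 3300 * 0.372 = 3456 + 1228 = 4684
Net migration: Band 1 + 70 → 4465; Band 2 + 60 → 2861; Band 3 + 200 → 9111; Band 4 − 350 → 4334
End of period: [4465, 2861, 9111, 4334]

9111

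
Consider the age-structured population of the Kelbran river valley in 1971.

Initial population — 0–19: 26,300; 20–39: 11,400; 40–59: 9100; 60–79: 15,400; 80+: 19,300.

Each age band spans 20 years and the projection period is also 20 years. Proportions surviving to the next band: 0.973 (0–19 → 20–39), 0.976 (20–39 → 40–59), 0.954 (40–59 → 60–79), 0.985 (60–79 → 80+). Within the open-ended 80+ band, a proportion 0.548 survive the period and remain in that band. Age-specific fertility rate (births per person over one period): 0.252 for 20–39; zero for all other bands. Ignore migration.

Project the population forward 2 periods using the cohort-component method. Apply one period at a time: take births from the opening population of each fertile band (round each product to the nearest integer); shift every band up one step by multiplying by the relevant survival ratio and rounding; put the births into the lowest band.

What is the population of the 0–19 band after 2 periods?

6449

After projecting period 1:
Births: 11400 * 0.252 = 2873
20–39: 26300 * 0.973 = 25590
40–59: 11400 * 0.976 = 11126
60–79: 9100 * 0.954 = 8681
80+: 15400 * 0.985 + 19300 * 0.548 = 15169 + 10576 = 25745
→ [2873, 25590, 11126, 8681, 25745]
After projecting period 2:
Births: 25590 * 0.252 = 6449
20–39: 2873 * 0.973 = 2795
40–59: 25590 * 0.976 = 24976
60–79: 11126 * 0.954 = 10614
80+: 8681 * 0.985 + 25745 * 0.548 = 8551 + 14108 = 22659
→ [6449, 2795, 24976, 10614, 22659]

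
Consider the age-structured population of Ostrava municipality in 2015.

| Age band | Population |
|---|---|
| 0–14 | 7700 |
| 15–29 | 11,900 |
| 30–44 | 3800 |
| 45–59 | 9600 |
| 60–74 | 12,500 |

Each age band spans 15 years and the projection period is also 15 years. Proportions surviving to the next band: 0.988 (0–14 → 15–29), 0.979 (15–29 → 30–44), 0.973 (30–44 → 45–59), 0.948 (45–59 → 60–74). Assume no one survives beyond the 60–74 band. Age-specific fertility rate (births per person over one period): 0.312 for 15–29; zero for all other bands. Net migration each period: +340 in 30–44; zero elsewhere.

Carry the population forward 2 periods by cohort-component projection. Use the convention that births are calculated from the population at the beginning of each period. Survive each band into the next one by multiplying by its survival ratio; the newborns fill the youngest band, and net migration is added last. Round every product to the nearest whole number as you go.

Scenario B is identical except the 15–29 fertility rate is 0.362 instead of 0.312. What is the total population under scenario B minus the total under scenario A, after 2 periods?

Call the groups 1 to 5, youngest first.
After projecting period 1:
Births: 11900 × 0.312 = 3713
Group 2: 7700 × 0.988 = 7608
Group 3: 11900 × 0.979 = 11650
Group 4: 3800 × 0.973 = 3697
Group 5: 9600 × 0.948 = 9101
Net migration: Group 3 + 340 → 11990
Population now: 0–14=3713, 15–29=7608, 30–44=11990, 45–59=3697, 60–74=9101
After projecting period 2:
Births: 7608 × 0.312 = 2374
Group 2: 3713 × 0.988 = 3668
Group 3: 7608 × 0.979 = 7448
Group 4: 11990 × 0.973 = 11666
Group 5: 3697 × 0.948 = 3505
Net migration: Group 3 + 340 → 7788
Population now: 0–14=2374, 15–29=3668, 30–44=7788, 45–59=11666, 60–74=3505
Scenario A total after 2 periods: 29001
Scenario B projection —
After projecting period 1:
Births: 11900 × 0.362 = 4308
Group 2: 7700 × 0.988 = 7608
Group 3: 11900 × 0.979 = 11650
Group 4: 3800 × 0.973 = 3697
Group 5: 9600 × 0.948 = 9101
Net migration: Group 3 + 340 → 11990
Population now: 0–14=4308, 15–29=7608, 30–44=11990, 45–59=3697, 60–74=9101
After projecting period 2:
Births: 7608 × 0.362 = 2754
Group 2: 4308 × 0.988 = 4256
Group 3: 7608 × 0.979 = 7448
Group 4: 11990 × 0.973 = 11666
Group 5: 3697 × 0.948 = 3505
Net migration: Group 3 + 340 → 7788
Population now: 0–14=2754, 15–29=4256, 30–44=7788, 45–59=11666, 60–74=3505
Scenario B total after 2 periods: 29969
Difference B − A = 29969 − 29001 = 968

968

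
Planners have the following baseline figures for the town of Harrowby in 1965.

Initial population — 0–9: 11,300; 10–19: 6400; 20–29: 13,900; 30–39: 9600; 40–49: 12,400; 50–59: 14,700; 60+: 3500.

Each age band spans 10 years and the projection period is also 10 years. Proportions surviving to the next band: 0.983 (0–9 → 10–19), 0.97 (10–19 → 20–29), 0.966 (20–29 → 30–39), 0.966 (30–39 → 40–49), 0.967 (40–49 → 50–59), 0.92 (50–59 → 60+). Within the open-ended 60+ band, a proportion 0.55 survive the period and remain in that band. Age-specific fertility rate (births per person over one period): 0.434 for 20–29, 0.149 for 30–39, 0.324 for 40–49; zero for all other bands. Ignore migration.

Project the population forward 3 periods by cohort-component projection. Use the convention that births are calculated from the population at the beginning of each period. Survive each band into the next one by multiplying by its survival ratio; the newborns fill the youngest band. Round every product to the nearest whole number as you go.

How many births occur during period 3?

9772

Let band 1 be 0–9 through band 7 = 60+.
[period 1]
Births: 13900 × 0.434 = 6033 ; 9600 × 0.149 = 1430 ; 12400 × 0.324 = 4018 → 11481
Band 2: 11300 × 0.983 = 11108
Band 3: 6400 × 0.97 = 6208
Band 4: 13900 × 0.966 = 13427
Band 5: 9600 × 0.966 = 9274
Band 6: 12400 × 0.967 = 11991
Band 7: 14700 × 0.92 + 3500 × 0.55 = 13524 + 1925 = 15449
→ [11481, 11108, 6208, 13427, 9274, 11991, 15449]
[period 2]
Births: 6208 × 0.434 = 2694 ; 13427 × 0.149 = 2001 ; 9274 × 0.324 = 3005 → 7700
Band 2: 11481 × 0.983 = 11286
Band 3: 11108 × 0.97 = 10775
Band 4: 6208 × 0.966 = 5997
Band 5: 13427 × 0.966 = 12970
Band 6: 9274 × 0.967 = 8968
Band 7: 11991 × 0.92 + 15449 × 0.55 = 11032 + 8497 = 19529
→ [7700, 11286, 10775, 5997, 12970, 8968, 19529]
[period 3]
Births: 10775 × 0.434 = 4676 ; 5997 × 0.149 = 894 ; 12970 × 0.324 = 4202 → 9772
Band 2: 7700 × 0.983 = 7569
Band 3: 11286 × 0.97 = 10947
Band 4: 10775 × 0.966 = 10409
Band 5: 5997 × 0.966 = 5793
Band 6: 12970 × 0.967 = 12542
Band 7: 8968 × 0.92 + 19529 × 0.55 = 8251 + 10741 = 18992
→ [9772, 7569, 10947, 10409, 5793, 12542, 18992]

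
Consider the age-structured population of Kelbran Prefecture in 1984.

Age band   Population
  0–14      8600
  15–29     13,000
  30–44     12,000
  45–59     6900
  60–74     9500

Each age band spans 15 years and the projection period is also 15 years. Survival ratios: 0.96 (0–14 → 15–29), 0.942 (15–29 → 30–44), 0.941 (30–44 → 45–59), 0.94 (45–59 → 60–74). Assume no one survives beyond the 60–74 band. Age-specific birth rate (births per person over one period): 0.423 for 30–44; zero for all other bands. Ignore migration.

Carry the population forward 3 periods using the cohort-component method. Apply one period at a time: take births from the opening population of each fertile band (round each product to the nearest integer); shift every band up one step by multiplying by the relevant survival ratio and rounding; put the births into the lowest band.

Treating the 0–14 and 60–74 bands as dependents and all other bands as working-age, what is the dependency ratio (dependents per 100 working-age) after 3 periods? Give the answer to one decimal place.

83.7

(Bands numbered youngest = 1 to oldest = 5.)
Period 1.
Births: 12000 × 0.423 = 5076
Band 2: 8600 × 0.96 = 8256
Band 3: 13000 × 0.942 = 12246
Band 4: 12000 × 0.941 = 11292
Band 5: 6900 × 0.94 = 6486
End of period: [5076, 8256, 12246, 11292, 6486]
Period 2.
Births: 12246 × 0.423 = 5180
Band 2: 5076 × 0.96 = 4873
Band 3: 8256 × 0.942 = 7777
Band 4: 12246 × 0.941 = 11523
Band 5: 11292 × 0.94 = 10614
End of period: [5180, 4873, 7777, 11523, 10614]
Period 3.
Births: 7777 × 0.423 = 3290
Band 2: 5180 × 0.96 = 4973
Band 3: 4873 × 0.942 = 4590
Band 4: 7777 × 0.941 = 7318
Band 5: 11523 × 0.94 = 10832
End of period: [3290, 4973, 4590, 7318, 10832]
Dependents (band 0–14 + band 60–74) = 3290 + 10832 = 14122; working-age = 16881; ratio = 14122/16881 × 100 = 83.7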